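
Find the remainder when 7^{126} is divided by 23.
By Fermat: 7^{22} ≡ 1 (mod 23). 126 = 5×22 + 16. So 7^{126} ≡ 7^{16} ≡ 6 (mod 23)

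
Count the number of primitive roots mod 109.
A prime p has φ(p-1) primitive roots; here φ(108) = 36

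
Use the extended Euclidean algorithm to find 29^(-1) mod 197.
Extended GCD: 29(34) + 197(-5) = 1. So 29^(-1) ≡ 34 mod 197. Verify: 29 × 34 = 986 ≡ 1 mod 197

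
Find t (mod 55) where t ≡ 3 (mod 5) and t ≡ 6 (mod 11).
M = 5 × 11 = 55. M₁ = 11, y₁ ≡ 1 (mod 5). M₂ = 5, y₂ ≡ 9 (mod 11). t = 3×11×1 + 6×5×9 ≡ 28 (mod 55)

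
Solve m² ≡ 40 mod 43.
The square roots of 40 mod 43 are 13 and 30. Verify: 13² = 169 ≡ 40 mod 43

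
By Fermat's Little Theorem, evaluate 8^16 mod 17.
By Fermat's Little Theorem, 8^{16} ≡ 1 (mod 17) since 17 is prime and gcd(8, 17) = 1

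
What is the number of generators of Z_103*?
A prime p has φ(p-1) primitive roots; here φ(102) = 32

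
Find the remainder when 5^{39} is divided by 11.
By Fermat: 5^{10} ≡ 1 (mod 11). 39 = 3×10 + 9. So 5^{39} ≡ 5^{9} ≡ 9 (mod 11)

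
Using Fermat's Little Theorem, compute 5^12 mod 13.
By Fermat's Little Theorem, 5^{12} ≡ 1 (mod 13) since 13 is prime and gcd(5, 13) = 1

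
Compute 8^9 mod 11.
By repeated squaring mod 11: 8^{1}≡8, 8^{2}≡9, 8^{4}≡4, 8^{8}≡5. Then 8^{9} = 8^{8+1} ≡ 5 × 8 ≡ 7 mod 11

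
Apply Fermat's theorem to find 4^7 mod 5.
By Fermat: 4^{4} ≡ 1 mod 5. So 4^{7} = 4^{4} · 4^{3} ≡ 4^{3} ≡ 4 mod 5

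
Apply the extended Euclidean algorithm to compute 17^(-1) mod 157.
Extended GCD: 17(37) + 157(-4) = 1. So 17^(-1) ≡ 37 (mod 157). Verify: 17 × 37 = 629 ≡ 1 (mod 157)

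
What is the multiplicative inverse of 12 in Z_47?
Since 47 is prime, by Fermat 12^(-1) ≡ 12^{45} ≡ 4 (mod 47). Verify: 12 × 4 = 48 ≡ 1 (mod 47)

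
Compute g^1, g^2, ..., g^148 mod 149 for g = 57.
57^1, 57^2, ..., 57^{148} mod 149: [57, 120, 135, 96, 108, 47, 146, 127, 87, 42, 10, 123, 8, 9, 66, 37, 23, 119, 78, 125, 122, 100, 38, 80, 90, 64, 72, 81, 147, 35, 58, 28, 106, 82, 55, 6, 44, 124, 65, 129, 52, 133, 131, 17, 75, 103, 60, 142, 48, 54, 98, 73, 138, 118, 21, 5, 136, 4, 79, 33, 93, 86, 134, 39, 137, 61, 50, 19, 40, 45, 32, 36, 115, 148, 92, 29, 14, 53, 41, 102, 3, 22, 62, 107, 139, 26, 141, 140, 83, 112, 126, 30, 71, 24, 27, 49, 111, 69, 59, 85, 77, 68, 2, 114, 91, 121, 43, 67, 94, 143, 105, 25, 84, 20, 97, 16, 18, 132, 74, 46, 89, 7, 101, 95, 51, 76, 11, 31, 128, 144, 13, 145, 70, 116, 56, 63, 15, 110, 12, 88, 99, 130, 109, 104, 117, 113, 34, 1]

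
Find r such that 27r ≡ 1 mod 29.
Since 29 is prime, by Fermat 27^(-1) ≡ 27^{27} ≡ 14 mod 29. Verify: 27 × 14 = 378 ≡ 1 mod 29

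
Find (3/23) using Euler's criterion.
(3/23) = 3^{11} mod 23 = 1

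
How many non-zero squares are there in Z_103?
Exactly half the non-zero residues mod a prime are QRs: (103-1)/2 = 51.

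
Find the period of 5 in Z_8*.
Powers of 5 mod 8: 5^1≡5, 5^2≡1. ord_8(5) = 2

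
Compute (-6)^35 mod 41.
By repeated squaring mod 41: (-6)^{1}≡35, (-6)^{2}≡36, (-6)^{4}≡25, (-6)^{8}≡10, (-6)^{16}≡18, (-6)^{32}≡37. Then (-6)^{35} = (-6)^{32+2+1} ≡ 37 × 36 × 35 ≡ 3 mod 41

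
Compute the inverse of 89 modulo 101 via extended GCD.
Extended GCD: 89(42) + 101(-37) = 1. So 89^(-1) ≡ 42 (mod 101). Verify: 89 × 42 = 3738 ≡ 1 (mod 101)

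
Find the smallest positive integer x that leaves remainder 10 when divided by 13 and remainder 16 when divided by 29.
M = 13 × 29 = 377. M₁ = 29, y₁ ≡ 9 (mod 13). M₂ = 13, y₂ ≡ 9 (mod 29). x = 10×29×9 + 16×13×9 ≡ 335 (mod 377)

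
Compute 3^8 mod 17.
By repeated squaring mod 17: 3^{1}≡3, 3^{2}≡9, 3^{4}≡13, 3^{8}≡16. So 3^{8} ≡ 16 mod 17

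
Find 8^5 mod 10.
By repeated squaring mod 10: 8^{1}≡8, 8^{2}≡4, 8^{4}≡6. Then 8^{5} = 8^{4+1} ≡ 6 × 8 ≡ 8 mod 10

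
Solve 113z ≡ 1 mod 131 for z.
Since 131 is prime, by Fermat 113^(-1) ≡ 113^{129} ≡ 80 mod 131. Verify: 113 × 80 = 9040 ≡ 1 mod 131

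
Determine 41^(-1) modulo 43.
Since 43 is prime, by Fermat 41^(-1) ≡ 41^{41} ≡ 21 mod 43. Verify: 41 × 21 = 861 ≡ 1 mod 43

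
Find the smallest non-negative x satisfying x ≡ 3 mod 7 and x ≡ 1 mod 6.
M = 7 × 6 = 42. M₁ = 6, y₁ ≡ 6 mod 7. M₂ = 7, y₂ ≡ 1 mod 6. x = 3×6×6 + 1×7×1 ≡ 31 mod 42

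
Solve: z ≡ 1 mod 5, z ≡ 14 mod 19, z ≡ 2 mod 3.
M = 5 × 19 × 3 = 285. M₁ = 57, y₁ ≡ 3 mod 5. M₂ = 15, y₂ ≡ 14 mod 19. M₃ = 95, y₃ ≡ 2 mod 3. z = 1×57×3 + 14×15×14 + 2×95×2 ≡ 71 mod 285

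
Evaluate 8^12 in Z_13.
Using Fermat: 8^{12} ≡ 1 mod 13. 12 ≡ 0 mod 12. So 8^{12} ≡ 8^{0} ≡ 1 mod 13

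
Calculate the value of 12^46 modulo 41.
Using Fermat: 12^{40} ≡ 1 (mod 41). 46 ≡ 6 (mod 40). So 12^{46} ≡ 12^{6} ≡ 36 (mod 41)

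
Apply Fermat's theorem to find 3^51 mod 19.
By Fermat: 3^{18} ≡ 1 mod 19. 51 = 2×18 + 15. So 3^{51} ≡ 3^{15} ≡ 12 mod 19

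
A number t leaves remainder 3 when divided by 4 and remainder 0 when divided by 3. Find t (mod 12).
M = 4 × 3 = 12. M₁ = 3, y₁ ≡ 3 (mod 4). M₂ = 4, y₂ ≡ 1 (mod 3). t = 3×3×3 + 0×4×1 ≡ 3 (mod 12)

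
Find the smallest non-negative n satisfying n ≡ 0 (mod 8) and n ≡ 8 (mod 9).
M = 8 × 9 = 72. M₁ = 9, y₁ ≡ 1 (mod 8). M₂ = 8, y₂ ≡ 8 (mod 9). n = 0×9×1 + 8×8×8 ≡ 8 (mod 72)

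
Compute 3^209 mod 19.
Using Fermat: 3^{18} ≡ 1 (mod 19). 209 ≡ 11 (mod 18). So 3^{209} ≡ 3^{11} ≡ 10 (mod 19)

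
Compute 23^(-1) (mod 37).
Since 37 is prime, by Fermat 23^(-1) ≡ 23^{35} ≡ 29 (mod 37). Verify: 23 × 29 = 667 ≡ 1 (mod 37)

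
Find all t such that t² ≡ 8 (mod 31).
The square roots of 8 mod 31 are 16 and 15. Verify: 16² = 256 ≡ 8 (mod 31)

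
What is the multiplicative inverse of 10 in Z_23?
Since 23 is prime, by Fermat 10^(-1) ≡ 10^{21} ≡ 7 (mod 23). Verify: 10 × 7 = 70 ≡ 1 (mod 23)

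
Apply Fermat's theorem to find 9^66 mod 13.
By Fermat: 9^{12} ≡ 1 mod 13. 66 = 5×12 + 6. So 9^{66} ≡ 9^{6} ≡ 1 mod 13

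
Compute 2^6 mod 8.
By repeated squaring (mod 8): 2^{1}≡2, 2^{2}≡4, 2^{4}≡0. Then 2^{6} = 2^{4+2} ≡ 0 × 4 ≡ 0 (mod 8)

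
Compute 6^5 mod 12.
By repeated squaring (mod 12): 6^{1}≡6, 6^{2}≡0, 6^{4}≡0. Then 6^{5} = 6^{4+1} ≡ 0 × 6 ≡ 0 (mod 12)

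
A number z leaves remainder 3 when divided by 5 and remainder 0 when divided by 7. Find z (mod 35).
M = 5 × 7 = 35. M₁ = 7, y₁ ≡ 3 (mod 5). M₂ = 5, y₂ ≡ 3 (mod 7). z = 3×7×3 + 0×5×3 ≡ 28 (mod 35)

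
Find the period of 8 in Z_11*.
Powers of 8 mod 11: 8^1≡8, 8^2≡9, 8^3≡6, 8^4≡4, 8^5≡10, 8^6≡3, 8^7≡2, 8^8≡5, 8^9≡7, 8^10≡1. Order = 10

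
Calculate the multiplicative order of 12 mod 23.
Powers of 12 mod 23: 12^1≡12, 12^2≡6, 12^3≡3, 12^4≡13, 12^5≡18, 12^6≡9, 12^7≡16, 12^8≡8, 12^9≡4, 12^10≡2, 12^11≡1. ord_23(12) = 11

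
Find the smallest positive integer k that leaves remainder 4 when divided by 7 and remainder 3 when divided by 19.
M = 7 × 19 = 133. M₁ = 19, y₁ ≡ 3 mod 7. M₂ = 7, y₂ ≡ 11 mod 19. k = 4×19×3 + 3×7×11 ≡ 60 mod 133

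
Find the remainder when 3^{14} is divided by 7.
By Fermat: 3^{6} ≡ 1 mod 7. 14 = 2×6 + 2. So 3^{14} ≡ 3^{2} ≡ 2 mod 7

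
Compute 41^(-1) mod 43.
Since 43 is prime, by Fermat 41^(-1) ≡ 41^{41} ≡ 21 mod 43. Verify: 41 × 21 = 861 ≡ 1 mod 43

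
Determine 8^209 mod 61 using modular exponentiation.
Using Fermat: 8^{60} ≡ 1 mod 61. 209 ≡ 29 mod 60. So 8^{209} ≡ 8^{29} ≡ 38 mod 61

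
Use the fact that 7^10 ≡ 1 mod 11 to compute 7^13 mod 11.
By Fermat: 7^{10} ≡ 1 mod 11. So 7^{13} = 7^{10} · 7^{3} ≡ 7^{3} ≡ 2 mod 11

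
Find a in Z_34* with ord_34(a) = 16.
3 has order 16 mod 34 since 3^{16} ≡ 1 mod 34 and no smaller power works.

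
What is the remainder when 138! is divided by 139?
By Wilson's theorem, (138)! ≡ -1 ≡ 138 (mod 139)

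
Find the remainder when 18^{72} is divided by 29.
By Fermat: 18^{28} ≡ 1 mod 29. 72 = 2×28 + 16. So 18^{72} ≡ 18^{16} ≡ 24 mod 29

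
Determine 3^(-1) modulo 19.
Since 19 is prime, by Fermat 3^(-1) ≡ 3^{17} ≡ 13 mod 19. Verify: 3 × 13 = 39 ≡ 1 mod 19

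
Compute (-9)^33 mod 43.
By repeated squaring (mod 43): (-9)^{1}≡34, (-9)^{2}≡38, (-9)^{4}≡25, (-9)^{8}≡23, (-9)^{16}≡13, (-9)^{32}≡40. Then (-9)^{33} = (-9)^{32+1} ≡ 40 × 34 ≡ 27 (mod 43)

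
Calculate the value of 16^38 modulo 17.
Using Fermat: 16^{16} ≡ 1 mod 17. 38 ≡ 6 mod 16. So 16^{38} ≡ 16^{6} ≡ 1 mod 17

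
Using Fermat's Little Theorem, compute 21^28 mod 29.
By Fermat's Little Theorem, 21^{28} ≡ 1 mod 29 since 29 is prime and gcd(21, 29) = 1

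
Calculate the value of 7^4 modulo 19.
7^{4} = 2401 ≡ 7 mod 19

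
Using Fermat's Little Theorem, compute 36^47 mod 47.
By Fermat: 36^{46} ≡ 1 (mod 47). So 36^{47} = 36^{46} · 36^{1} ≡ 36^{1} ≡ 36 (mod 47)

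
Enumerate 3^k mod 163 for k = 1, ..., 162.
3^1, 3^2, ..., 3^{162} mod 163: [3, 9, 27, 81, 80, 77, 68, 41, 123, 43, 129, 61, 20, 60, 17, 51, 153, 133, 73, 56, 5, 15, 45, 135, 79, 74, 59, 14, 42, 126, 52, 156, 142, 100, 137, 85, 92, 113, 13, 39, 117, 25, 75, 62, 23, 69, 44, 132, 70, 47, 141, 97, 128, 58, 11, 33, 99, 134, 76, 65, 32, 96, 125, 49, 147, 115, 19, 57, 8, 24, 72, 53, 159, 151, 127, 55, 2, 6, 18, 54, 162, 160, 154, 136, 82, 83, 86, 95, 122, 40, 120, 34, 102, 143, 103, 146, 112, 10, 30, 90, 107, 158, 148, 118, 28, 84, 89, 104, 149, 121, 37, 111, 7, 21, 63, 26, 78, 71, 50, 150, 124, 46, 138, 88, 101, 140, 94, 119, 31, 93, 116, 22, 66, 35, 105, 152, 130, 64, 29, 87, 98, 131, 67, 38, 114, 16, 48, 144, 106, 155, 139, 91, 110, 4, 12, 36, 108, 161, 157, 145, 109, 1]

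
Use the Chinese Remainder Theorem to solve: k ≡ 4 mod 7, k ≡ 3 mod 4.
M = 7 × 4 = 28. M₁ = 4, y₁ ≡ 2 mod 7. M₂ = 7, y₂ ≡ 3 mod 4. k = 4×4×2 + 3×7×3 ≡ 11 mod 28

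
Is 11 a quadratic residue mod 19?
By Euler's criterion: 11^{9} ≡ 1 (mod 19). Since this equals 1, 11 is a QR.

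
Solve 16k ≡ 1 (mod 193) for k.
Since 193 is prime, by Fermat 16^(-1) ≡ 16^{191} ≡ 181 (mod 193). Verify: 16 × 181 = 2896 ≡ 1 (mod 193)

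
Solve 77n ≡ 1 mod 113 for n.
Since 113 is prime, by Fermat 77^(-1) ≡ 77^{111} ≡ 91 mod 113. Verify: 77 × 91 = 7007 ≡ 1 mod 113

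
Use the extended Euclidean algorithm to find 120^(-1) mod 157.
Extended GCD: 120(-17) + 157(13) = 1. So 120^(-1) ≡ -17 ≡ 140 mod 157. Verify: 120 × 140 = 16800 ≡ 1 mod 157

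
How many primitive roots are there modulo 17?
A prime p has φ(p-1) primitive roots; here φ(16) = 8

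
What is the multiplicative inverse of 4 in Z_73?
Since 73 is prime, by Fermat 4^(-1) ≡ 4^{71} ≡ 55 mod 73. Verify: 4 × 55 = 220 ≡ 1 mod 73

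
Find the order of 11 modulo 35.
Powers of 11 mod 35: 11^1≡11, 11^2≡16, 11^3≡1. So the order of 11 is 3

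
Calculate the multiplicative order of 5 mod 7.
Powers of 5 mod 7: 5^1≡5, 5^2≡4, 5^3≡6, 5^4≡2, 5^5≡3, 5^6≡1. So the order of 5 is 6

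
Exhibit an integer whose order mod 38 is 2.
37 has order 2 mod 38 since 37^{2} ≡ 1 (mod 38) and no smaller power works.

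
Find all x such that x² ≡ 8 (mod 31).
The square roots of 8 mod 31 are 16 and 15. Verify: 16² = 256 ≡ 8 (mod 31)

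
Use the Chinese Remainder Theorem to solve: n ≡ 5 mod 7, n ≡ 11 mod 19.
M = 7 × 19 = 133. M₁ = 19, y₁ ≡ 3 mod 7. M₂ = 7, y₂ ≡ 11 mod 19. n = 5×19×3 + 11×7×11 ≡ 68 mod 133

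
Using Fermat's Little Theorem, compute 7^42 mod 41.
By Fermat: 7^{40} ≡ 1 (mod 41). So 7^{42} = 7^{40} · 7^{2} ≡ 7^{2} ≡ 8 (mod 41)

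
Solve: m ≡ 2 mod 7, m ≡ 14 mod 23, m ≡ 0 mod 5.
M = 7 × 23 × 5 = 805. M₁ = 115, y₁ ≡ 5 mod 7. M₂ = 35, y₂ ≡ 2 mod 23. M₃ = 161, y₃ ≡ 1 mod 5. m = 2×115×5 + 14×35×2 + 0×161×1 ≡ 520 mod 805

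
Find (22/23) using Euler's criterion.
(22/23) = 22^{11} mod 23 = -1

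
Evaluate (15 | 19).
(15/19) = 15^{9} mod 19 = -1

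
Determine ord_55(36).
Powers of 36 mod 55: 36^1≡36, 36^2≡31, 36^3≡16, 36^4≡26, 36^5≡1. ord_55(36) = 5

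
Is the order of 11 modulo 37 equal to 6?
Powers of 11 mod 37: 11^1≡11, 11^2≡10, 11^3≡36, 11^4≡26, 11^5≡27, 11^6≡1. First k with 11^k≡1 is k=6. Yes, ord_37(11) = 6.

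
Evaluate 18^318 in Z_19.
Using Fermat: 18^{18} ≡ 1 (mod 19). 318 ≡ 12 (mod 18). So 18^{318} ≡ 18^{12} ≡ 1 (mod 19)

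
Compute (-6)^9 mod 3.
By repeated squaring (mod 3): (-6)^{1}≡0, (-6)^{2}≡0, (-6)^{4}≡0, (-6)^{8}≡0. Then (-6)^{9} = (-6)^{8+1} ≡ 0 × 0 ≡ 0 (mod 3)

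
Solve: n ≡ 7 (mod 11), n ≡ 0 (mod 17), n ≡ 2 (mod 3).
M = 11 × 17 × 3 = 561. M₁ = 51, y₁ ≡ 8 (mod 11). M₂ = 33, y₂ ≡ 16 (mod 17). M₃ = 187, y₃ ≡ 1 (mod 3). n = 7×51×8 + 0×33×16 + 2×187×1 ≡ 425 (mod 561)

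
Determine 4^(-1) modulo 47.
Since 47 is prime, by Fermat 4^(-1) ≡ 4^{45} ≡ 12 mod 47. Verify: 4 × 12 = 48 ≡ 1 mod 47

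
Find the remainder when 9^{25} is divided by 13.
By Fermat: 9^{12} ≡ 1 (mod 13). 25 = 2×12 + 1. So 9^{25} ≡ 9^{1} ≡ 9 (mod 13)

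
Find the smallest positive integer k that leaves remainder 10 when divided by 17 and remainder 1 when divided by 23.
M = 17 × 23 = 391. M₁ = 23, y₁ ≡ 3 (mod 17). M₂ = 17, y₂ ≡ 19 (mod 23). k = 10×23×3 + 1×17×19 ≡ 231 (mod 391)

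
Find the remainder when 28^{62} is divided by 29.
By Fermat: 28^{28} ≡ 1 mod 29. 62 = 2×28 + 6. So 28^{62} ≡ 28^{6} ≡ 1 mod 29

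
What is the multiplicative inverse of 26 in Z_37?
Since 37 is prime, by Fermat 26^(-1) ≡ 26^{35} ≡ 10 (mod 37). Verify: 26 × 10 = 260 ≡ 1 (mod 37)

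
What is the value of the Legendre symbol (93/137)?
(93/137) = 93^{68} mod 137 = 1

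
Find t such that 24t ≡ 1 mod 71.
Since 71 is prime, by Fermat 24^(-1) ≡ 24^{69} ≡ 3 mod 71. Verify: 24 × 3 = 72 ≡ 1 mod 71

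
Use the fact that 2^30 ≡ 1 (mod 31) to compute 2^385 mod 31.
By Fermat: 2^{30} ≡ 1 (mod 31). 385 ≡ 25 (mod 30). So 2^{385} ≡ 2^{25} ≡ 1 (mod 31)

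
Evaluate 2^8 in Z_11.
By repeated squaring mod 11: 2^{1}≡2, 2^{2}≡4, 2^{4}≡5, 2^{8}≡3. So 2^{8} ≡ 3 mod 11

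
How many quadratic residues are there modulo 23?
Exactly half the non-zero residues mod a prime are QRs: (23-1)/2 = 11.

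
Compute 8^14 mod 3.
Using Fermat: 8^{2} ≡ 1 (mod 3). 14 ≡ 0 (mod 2). So 8^{14} ≡ 8^{0} ≡ 1 (mod 3)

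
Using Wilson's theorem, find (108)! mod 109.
By Wilson's theorem, (108)! ≡ -1 ≡ 108 mod 109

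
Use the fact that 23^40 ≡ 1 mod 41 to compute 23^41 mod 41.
By Fermat: 23^{40} ≡ 1 mod 41. So 23^{41} = 23^{40} · 23^{1} ≡ 23^{1} ≡ 23 mod 41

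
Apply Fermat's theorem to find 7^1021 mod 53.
By Fermat: 7^{52} ≡ 1 mod 53. 1021 ≡ 33 mod 52. So 7^{1021} ≡ 7^{33} ≡ 29 mod 53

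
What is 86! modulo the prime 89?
(88)! = (86)! × (87) × (88) ≡ -1 (mod 89). So (86)! ≡ -1 × [(88)(87)]^(-1) ≡ 44 (mod 89)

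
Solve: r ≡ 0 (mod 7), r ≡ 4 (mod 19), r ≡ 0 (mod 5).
M = 7 × 19 × 5 = 665. M₁ = 95, y₁ ≡ 2 (mod 7). M₂ = 35, y₂ ≡ 6 (mod 19). M₃ = 133, y₃ ≡ 2 (mod 5). r = 0×95×2 + 4×35×6 + 0×133×2 ≡ 175 (mod 665)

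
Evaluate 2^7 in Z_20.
By repeated squaring mod 20: 2^{1}≡2, 2^{2}≡4, 2^{4}≡16. Then 2^{7} = 2^{4+2+1} ≡ 16 × 4 × 2 ≡ 8 mod 20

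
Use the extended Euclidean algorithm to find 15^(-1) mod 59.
Extended GCD: 15(4) + 59(-1) = 1. So 15^(-1) ≡ 4 mod 59. Verify: 15 × 4 = 60 ≡ 1 mod 59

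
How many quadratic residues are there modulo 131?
The squaring map on Z_131* is 2-to-1, so there are (130)/2 = 65 QRs.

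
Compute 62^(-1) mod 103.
Since 103 is prime, by Fermat 62^(-1) ≡ 62^{101} ≡ 5 mod 103. Verify: 62 × 5 = 310 ≡ 1 mod 103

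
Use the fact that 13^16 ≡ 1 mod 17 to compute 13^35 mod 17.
By Fermat: 13^{16} ≡ 1 mod 17. 35 = 2×16 + 3. So 13^{35} ≡ 13^{3} ≡ 4 mod 17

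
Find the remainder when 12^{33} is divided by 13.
By Fermat: 12^{12} ≡ 1 (mod 13). 33 = 2×12 + 9. So 12^{33} ≡ 12^{9} ≡ 12 (mod 13)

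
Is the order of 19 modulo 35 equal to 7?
Powers of 19 mod 35: 19^1≡19, 19^2≡11, 19^3≡34, 19^4≡16, 19^5≡24, 19^6≡1. Already 19^6≡1, so the order is 6 < 7. No, the actual order is 6.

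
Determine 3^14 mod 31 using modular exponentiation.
By repeated squaring mod 31: 3^{1}≡3, 3^{2}≡9, 3^{4}≡19, 3^{8}≡20. Then 3^{14} = 3^{8+4+2} ≡ 20 × 19 × 9 ≡ 10 mod 31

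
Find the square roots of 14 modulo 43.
The square roots of 14 mod 43 are 10 and 33. Verify: 10² = 100 ≡ 14 mod 43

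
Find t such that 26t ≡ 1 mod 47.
Since 47 is prime, by Fermat 26^(-1) ≡ 26^{45} ≡ 38 mod 47. Verify: 26 × 38 = 988 ≡ 1 mod 47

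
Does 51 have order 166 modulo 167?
ord_167(51) divides 166. For each prime q|166: 51^{83}≡166, 51^{2}≡96, none ≡ 1. So 51 has order 166 and is a primitive root mod 167.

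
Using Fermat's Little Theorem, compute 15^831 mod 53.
By Fermat: 15^{52} ≡ 1 mod 53. 831 ≡ 51 mod 52. So 15^{831} ≡ 15^{51} ≡ 46 mod 53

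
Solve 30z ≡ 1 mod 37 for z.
Since 37 is prime, by Fermat 30^(-1) ≡ 30^{35} ≡ 21 mod 37. Verify: 30 × 21 = 630 ≡ 1 mod 37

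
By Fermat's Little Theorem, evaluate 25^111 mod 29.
By Fermat: 25^{28} ≡ 1 mod 29. 111 = 3×28 + 27. So 25^{111} ≡ 25^{27} ≡ 7 mod 29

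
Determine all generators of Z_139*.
There are φ(138) = 44 primitive roots mod 139: {2, 3, 12, 15, 17, 18, 19, 21, 22, 26, 32, 40, 50, 53, 56, 58, 61, 68, 70, 72, 73, 85, 88, 90, 92, 93, 98, 101, 102, 104, 108, 109, 110, 111, 114, 115, 119, 123, 126, 128, 130, 132, 134, 135}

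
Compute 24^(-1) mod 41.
Since 41 is prime, by Fermat 24^(-1) ≡ 24^{39} ≡ 12 mod 41. Verify: 24 × 12 = 288 ≡ 1 mod 41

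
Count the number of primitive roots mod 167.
A prime p has φ(p-1) primitive roots; here φ(166) = 82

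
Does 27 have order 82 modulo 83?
27^{41} ≡ 1 (mod 83) and 41 < 82, so ord_83(27) = 41 ≠ 82 and 27 is not a primitive root.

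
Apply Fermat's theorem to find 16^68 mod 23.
By Fermat: 16^{22} ≡ 1 mod 23. 68 = 3×22 + 2. So 16^{68} ≡ 16^{2} ≡ 3 mod 23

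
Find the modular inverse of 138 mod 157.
Since 157 is prime, by Fermat 138^(-1) ≡ 138^{155} ≡ 33 mod 157. Verify: 138 × 33 = 4554 ≡ 1 mod 157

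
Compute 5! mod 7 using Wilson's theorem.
(6)! = (5)! × (6) ≡ -1 mod 7. So (5)! ≡ -1 × (6)^(-1) ≡ (-1)×(-1) = 1 mod 7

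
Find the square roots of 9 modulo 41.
The square roots of 9 mod 41 are 38 and 3. Verify: 38² = 1444 ≡ 9 (mod 41)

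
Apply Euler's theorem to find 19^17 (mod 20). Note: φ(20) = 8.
By Euler: 19^{8} ≡ 1 (mod 20) since gcd(19, 20) = 1. 17 = 2×8 + 1. So 19^{17} ≡ 19^{1} ≡ 19 (mod 20)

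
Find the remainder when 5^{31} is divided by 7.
By Fermat: 5^{6} ≡ 1 mod 7. 31 = 5×6 + 1. So 5^{31} ≡ 5^{1} ≡ 5 mod 7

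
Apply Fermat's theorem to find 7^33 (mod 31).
By Fermat: 7^{30} ≡ 1 (mod 31). So 7^{33} = 7^{30} · 7^{3} ≡ 7^{3} ≡ 2 (mod 31)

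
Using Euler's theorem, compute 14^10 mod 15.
By Euler: 14^{8} ≡ 1 mod 15 since gcd(14, 15) = 1. 10 = 1×8 + 2. So 14^{10} ≡ 14^{2} ≡ 1 mod 15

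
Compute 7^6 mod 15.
By repeated squaring (mod 15): 7^{1}≡7, 7^{2}≡4, 7^{4}≡1. Then 7^{6} = 7^{4+2} ≡ 1 × 4 ≡ 4 (mod 15)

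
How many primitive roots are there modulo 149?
A prime p has φ(p-1) primitive roots; here φ(148) = 72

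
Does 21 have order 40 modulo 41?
21^{20} ≡ 1 (mod 41) and 20 < 40, so ord_41(21) = 20 ≠ 40 and 21 is not a primitive root.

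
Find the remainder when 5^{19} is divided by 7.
By Fermat: 5^{6} ≡ 1 mod 7. 19 = 3×6 + 1. So 5^{19} ≡ 5^{1} ≡ 5 mod 7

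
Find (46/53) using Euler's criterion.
(46/53) = 46^{26} mod 53 = 1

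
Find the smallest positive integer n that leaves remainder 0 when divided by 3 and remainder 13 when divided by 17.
M = 3 × 17 = 51. M₁ = 17, y₁ ≡ 2 mod 3. M₂ = 3, y₂ ≡ 6 mod 17. n = 0×17×2 + 13×3×6 ≡ 30 mod 51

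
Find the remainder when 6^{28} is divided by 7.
By Fermat: 6^{6} ≡ 1 (mod 7). 28 = 4×6 + 4. So 6^{28} ≡ 6^{4} ≡ 1 (mod 7)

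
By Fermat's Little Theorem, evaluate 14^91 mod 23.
By Fermat: 14^{22} ≡ 1 mod 23. 91 = 4×22 + 3. So 14^{91} ≡ 14^{3} ≡ 7 mod 23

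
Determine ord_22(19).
Powers of 19 mod 22: 19^1≡19, 19^2≡9, 19^3≡17, 19^4≡15, 19^5≡21, 19^6≡3, 19^7≡13, 19^8≡5, 19^9≡7, 19^10≡1. ord_22(19) = 10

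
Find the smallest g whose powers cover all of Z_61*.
g = 2. For each prime q|60: 2^{30}≡60, 2^{20}≡47, 2^{12}≡9, none ≡ 1, so ord_61(2) = 60 and 2 is a primitive root.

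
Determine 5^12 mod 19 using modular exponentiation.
By repeated squaring (mod 19): 5^{1}≡5, 5^{2}≡6, 5^{4}≡17, 5^{8}≡4. Then 5^{12} = 5^{8+4} ≡ 4 × 17 ≡ 11 (mod 19)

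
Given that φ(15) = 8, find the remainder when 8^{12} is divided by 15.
By Euler: 8^{8} ≡ 1 (mod 15) since gcd(8, 15) = 1. 12 = 1×8 + 4. So 8^{12} ≡ 8^{4} ≡ 1 (mod 15)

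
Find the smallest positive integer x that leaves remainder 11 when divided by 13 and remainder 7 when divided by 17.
M = 13 × 17 = 221. M₁ = 17, y₁ ≡ 10 mod 13. M₂ = 13, y₂ ≡ 4 mod 17. x = 11×17×10 + 7×13×4 ≡ 24 mod 221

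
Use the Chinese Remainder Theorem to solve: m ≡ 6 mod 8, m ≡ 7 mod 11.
M = 8 × 11 = 88. M₁ = 11, y₁ ≡ 3 mod 8. M₂ = 8, y₂ ≡ 7 mod 11. m = 6×11×3 + 7×8×7 ≡ 62 mod 88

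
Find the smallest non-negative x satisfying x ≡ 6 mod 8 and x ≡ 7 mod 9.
M = 8 × 9 = 72. M₁ = 9, y₁ ≡ 1 mod 8. M₂ = 8, y₂ ≡ 8 mod 9. x = 6×9×1 + 7×8×8 ≡ 70 mod 72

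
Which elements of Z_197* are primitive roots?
There are φ(196) = 84 primitive roots mod 197: {2, 3, 5, 8, 11, 12, 13, 17, 18, 21, 27, 30, 31, 32, 35, 38, 44, 45, 46, 48, 50, 52, 56, 57, 58, 66, 67, 71, 72, 73, 74, 75, 78, 79, 80, 82, 86, 89, 91, 94, 95, 98, 99, 102, 103, 106, 108, 111, 115, 117, 118, 119, 122, 123, 124, 125, 126, 130, 131, 139, 140, 141, 145, 147, 149, 151, 152, 153, 159, 162, 165, 166, 167, 170, 176, 179, 180, 184, 185, 186, 189, 192, 194, 195}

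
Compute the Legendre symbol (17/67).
(17/67) = 17^{33} mod 67 = 1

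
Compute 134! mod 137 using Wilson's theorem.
(136)! = (134)! × (135) × (136) ≡ -1 mod 137. So (134)! ≡ -1 × [(136)(135)]^(-1) ≡ 68 mod 137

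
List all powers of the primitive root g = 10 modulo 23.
10^1, 10^2, ..., 10^{22} mod 23: [10, 8, 11, 18, 19, 6, 14, 2, 20, 16, 22, 13, 15, 12, 5, 4, 17, 9, 21, 3, 7, 1]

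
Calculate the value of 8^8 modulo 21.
By repeated squaring (mod 21): 8^{1}≡8, 8^{2}≡1, 8^{4}≡1, 8^{8}≡1. So 8^{8} ≡ 1 (mod 21)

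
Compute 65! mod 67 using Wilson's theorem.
(66)! = (65)! × (66) ≡ -1 mod 67. So (65)! ≡ -1 × (66)^(-1) ≡ (-1)×(-1) = 1 mod 67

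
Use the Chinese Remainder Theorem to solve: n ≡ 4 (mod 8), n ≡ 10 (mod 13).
M = 8 × 13 = 104. M₁ = 13, y₁ ≡ 5 (mod 8). M₂ = 8, y₂ ≡ 5 (mod 13). n = 4×13×5 + 10×8×5 ≡ 36 (mod 104)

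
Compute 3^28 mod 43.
By repeated squaring mod 43: 3^{1}≡3, 3^{2}≡9, 3^{4}≡38, 3^{8}≡25, 3^{16}≡23. Then 3^{28} = 3^{16+8+4} ≡ 23 × 25 × 38 ≡ 6 mod 43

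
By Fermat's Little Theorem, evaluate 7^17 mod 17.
By Fermat: 7^{16} ≡ 1 (mod 17). So 7^{17} = 7^{16} · 7^{1} ≡ 7^{1} ≡ 7 (mod 17)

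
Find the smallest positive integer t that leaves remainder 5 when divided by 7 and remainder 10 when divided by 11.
M = 7 × 11 = 77. M₁ = 11, y₁ ≡ 2 mod 7. M₂ = 7, y₂ ≡ 8 mod 11. t = 5×11×2 + 10×7×8 ≡ 54 mod 77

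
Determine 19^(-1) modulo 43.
Since 43 is prime, by Fermat 19^(-1) ≡ 19^{41} ≡ 34 mod 43. Verify: 19 × 34 = 646 ≡ 1 mod 43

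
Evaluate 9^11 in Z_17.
By repeated squaring mod 17: 9^{1}≡9, 9^{2}≡13, 9^{4}≡16, 9^{8}≡1. Then 9^{11} = 9^{8+2+1} ≡ 1 × 13 × 9 ≡ 15 mod 17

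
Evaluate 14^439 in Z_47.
Using Fermat: 14^{46} ≡ 1 (mod 47). 439 ≡ 25 (mod 46). So 14^{439} ≡ 14^{25} ≡ 8 (mod 47)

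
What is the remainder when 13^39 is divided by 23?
Using Fermat: 13^{22} ≡ 1 (mod 23). 39 ≡ 17 (mod 22). So 13^{39} ≡ 13^{17} ≡ 6 (mod 23)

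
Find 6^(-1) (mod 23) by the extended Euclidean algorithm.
Extended GCD: 6(4) + 23(-1) = 1. So 6^(-1) ≡ 4 (mod 23). Verify: 6 × 4 = 24 ≡ 1 (mod 23)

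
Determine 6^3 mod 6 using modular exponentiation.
6^{3} = 216 ≡ 0 mod 6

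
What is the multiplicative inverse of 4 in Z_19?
Since 19 is prime, by Fermat 4^(-1) ≡ 4^{17} ≡ 5 (mod 19). Verify: 4 × 5 = 20 ≡ 1 (mod 19)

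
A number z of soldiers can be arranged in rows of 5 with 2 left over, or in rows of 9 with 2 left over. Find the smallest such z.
M = 5 × 9 = 45. M₁ = 9, y₁ ≡ 4 mod 5. M₂ = 5, y₂ ≡ 2 mod 9. z = 2×9×4 + 2×5×2 ≡ 2 mod 45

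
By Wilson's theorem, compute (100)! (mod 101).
By Wilson's theorem, (100)! ≡ -1 ≡ 100 (mod 101)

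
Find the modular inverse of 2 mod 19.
Since 19 is prime, by Fermat 2^(-1) ≡ 2^{17} ≡ 10 mod 19. Verify: 2 × 10 = 20 ≡ 1 mod 19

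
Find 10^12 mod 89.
By repeated squaring mod 89: 10^{1}≡10, 10^{2}≡11, 10^{4}≡32, 10^{8}≡45. Then 10^{12} = 10^{8+4} ≡ 45 × 32 ≡ 16 mod 89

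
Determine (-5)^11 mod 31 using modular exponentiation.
By repeated squaring (mod 31): (-5)^{1}≡26, (-5)^{2}≡25, (-5)^{4}≡5, (-5)^{8}≡25. Then (-5)^{11} = (-5)^{8+2+1} ≡ 25 × 25 × 26 ≡ 6 (mod 31)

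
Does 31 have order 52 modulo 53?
ord_53(31) divides 52. For each prime q|52: 31^{26}≡52, 31^{4}≡49, none ≡ 1. So 31 has order 52 and is a primitive root mod 53.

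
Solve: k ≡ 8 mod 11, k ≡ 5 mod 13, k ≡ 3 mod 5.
M = 11 × 13 × 5 = 715. M₁ = 65, y₁ ≡ 10 mod 11. M₂ = 55, y₂ ≡ 9 mod 13. M₃ = 143, y₃ ≡ 2 mod 5. k = 8×65×10 + 5×55×9 + 3×143×2 ≡ 668 mod 715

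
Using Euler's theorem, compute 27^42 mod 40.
By Euler: 27^{16} ≡ 1 (mod 40) since gcd(27, 40) = 1. 42 = 2×16 + 10. So 27^{42} ≡ 27^{10} ≡ 9 (mod 40)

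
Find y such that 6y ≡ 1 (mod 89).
Since 89 is prime, by Fermat 6^(-1) ≡ 6^{87} ≡ 15 (mod 89). Verify: 6 × 15 = 90 ≡ 1 (mod 89)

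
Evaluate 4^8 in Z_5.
Using Fermat: 4^{4} ≡ 1 (mod 5). 8 ≡ 0 (mod 4). So 4^{8} ≡ 4^{0} ≡ 1 (mod 5)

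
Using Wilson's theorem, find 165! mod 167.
(166)! = (165)! × (166) ≡ -1 mod 167. So (165)! ≡ -1 × (166)^(-1) ≡ (-1)×(-1) = 1 mod 167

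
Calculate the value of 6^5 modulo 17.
By repeated squaring mod 17: 6^{1}≡6, 6^{2}≡2, 6^{4}≡4. Then 6^{5} = 6^{4+1} ≡ 4 × 6 ≡ 7 mod 17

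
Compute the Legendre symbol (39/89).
(39/89) = 39^{44} mod 89 = 1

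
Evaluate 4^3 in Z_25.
4^{3} = 64 ≡ 14 (mod 25)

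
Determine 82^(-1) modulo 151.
Since 151 is prime, by Fermat 82^(-1) ≡ 82^{149} ≡ 35 mod 151. Verify: 82 × 35 = 2870 ≡ 1 mod 151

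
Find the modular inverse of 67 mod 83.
Since 83 is prime, by Fermat 67^(-1) ≡ 67^{81} ≡ 57 mod 83. Verify: 67 × 57 = 3819 ≡ 1 mod 83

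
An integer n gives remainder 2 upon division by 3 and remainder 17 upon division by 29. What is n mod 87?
M = 3 × 29 = 87. M₁ = 29, y₁ ≡ 2 mod 3. M₂ = 3, y₂ ≡ 10 mod 29. n = 2×29×2 + 17×3×10 ≡ 17 mod 87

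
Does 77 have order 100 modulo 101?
77^{50} ≡ 1 (mod 101) and 50 < 100, so ord_101(77) = 50 ≠ 100 and 77 is not a primitive root.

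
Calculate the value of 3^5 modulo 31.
By repeated squaring (mod 31): 3^{1}≡3, 3^{2}≡9, 3^{4}≡19. Then 3^{5} = 3^{4+1} ≡ 19 × 3 ≡ 26 (mod 31)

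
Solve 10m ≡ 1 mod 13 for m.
Since 13 is prime, by Fermat 10^(-1) ≡ 10^{11} ≡ 4 mod 13. Verify: 10 × 4 = 40 ≡ 1 mod 13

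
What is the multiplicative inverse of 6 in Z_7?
Since 7 is prime, by Fermat 6^(-1) ≡ 6^{5} ≡ 6 (mod 7). Verify: 6 × 6 = 36 ≡ 1 (mod 7)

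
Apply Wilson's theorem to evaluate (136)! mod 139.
(138)! = (136)! × (137) × (138) ≡ -1 (mod 139). So (136)! ≡ -1 × [(138)(137)]^(-1) ≡ 69 (mod 139)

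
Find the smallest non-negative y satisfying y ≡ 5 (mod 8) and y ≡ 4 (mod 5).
M = 8 × 5 = 40. M₁ = 5, y₁ ≡ 5 (mod 8). M₂ = 8, y₂ ≡ 2 (mod 5). y = 5×5×5 + 4×8×2 ≡ 29 (mod 40)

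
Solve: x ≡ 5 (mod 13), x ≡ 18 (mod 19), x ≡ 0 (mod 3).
M = 13 × 19 × 3 = 741. M₁ = 57, y₁ ≡ 8 (mod 13). M₂ = 39, y₂ ≡ 1 (mod 19). M₃ = 247, y₃ ≡ 1 (mod 3). x = 5×57×8 + 18×39×1 + 0×247×1 ≡ 18 (mod 741)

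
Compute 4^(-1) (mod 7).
Since 7 is prime, by Fermat 4^(-1) ≡ 4^{5} ≡ 2 (mod 7). Verify: 4 × 2 = 8 ≡ 1 (mod 7)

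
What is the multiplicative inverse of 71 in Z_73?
Since 73 is prime, by Fermat 71^(-1) ≡ 71^{71} ≡ 36 mod 73. Verify: 71 × 36 = 2556 ≡ 1 mod 73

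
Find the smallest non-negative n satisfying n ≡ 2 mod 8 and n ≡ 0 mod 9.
M = 8 × 9 = 72. M₁ = 9, y₁ ≡ 1 mod 8. M₂ = 8, y₂ ≡ 8 mod 9. n = 2×9×1 + 0×8×8 ≡ 18 mod 72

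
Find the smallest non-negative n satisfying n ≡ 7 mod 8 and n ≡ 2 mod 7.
M = 8 × 7 = 56. M₁ = 7, y₁ ≡ 7 mod 8. M₂ = 8, y₂ ≡ 1 mod 7. n = 7×7×7 + 2×8×1 ≡ 23 mod 56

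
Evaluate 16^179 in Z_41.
Using Fermat: 16^{40} ≡ 1 mod 41. 179 ≡ 19 mod 40. So 16^{179} ≡ 16^{19} ≡ 18 mod 41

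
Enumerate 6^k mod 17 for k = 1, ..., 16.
6^1, 6^2, ..., 6^{16} mod 17: [6, 2, 12, 4, 7, 8, 14, 16, 11, 15, 5, 13, 10, 9, 3, 1]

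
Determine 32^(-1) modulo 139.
Since 139 is prime, by Fermat 32^(-1) ≡ 32^{137} ≡ 126 (mod 139). Verify: 32 × 126 = 4032 ≡ 1 (mod 139)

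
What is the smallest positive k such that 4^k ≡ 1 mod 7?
Powers of 4 mod 7: 4^1≡4, 4^2≡2, 4^3≡1. So the order of 4 is 3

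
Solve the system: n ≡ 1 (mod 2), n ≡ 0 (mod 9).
M = 2 × 9 = 18. M₁ = 9, y₁ ≡ 1 (mod 2). M₂ = 2, y₂ ≡ 5 (mod 9). n = 1×9×1 + 0×2×5 ≡ 9 (mod 18)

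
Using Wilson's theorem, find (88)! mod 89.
By Wilson's theorem, (88)! ≡ -1 ≡ 88 mod 89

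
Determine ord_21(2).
Powers of 2 mod 21: 2^1≡2, 2^2≡4, 2^3≡8, 2^4≡16, 2^5≡11, 2^6≡1. ord_21(2) = 6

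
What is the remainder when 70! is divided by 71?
By Wilson's theorem, (70)! ≡ -1 ≡ 70 (mod 71)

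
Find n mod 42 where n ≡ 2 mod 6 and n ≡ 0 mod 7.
M = 6 × 7 = 42. M₁ = 7, y₁ ≡ 1 mod 6. M₂ = 6, y₂ ≡ 6 mod 7. n = 2×7×1 + 0×6×6 ≡ 14 mod 42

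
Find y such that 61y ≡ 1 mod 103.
Since 103 is prime, by Fermat 61^(-1) ≡ 61^{101} ≡ 76 mod 103. Verify: 61 × 76 = 4636 ≡ 1 mod 103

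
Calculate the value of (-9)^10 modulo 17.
By repeated squaring mod 17: (-9)^{1}≡8, (-9)^{2}≡13, (-9)^{4}≡16, (-9)^{8}≡1. Then (-9)^{10} = (-9)^{8+2} ≡ 1 × 13 ≡ 13 mod 17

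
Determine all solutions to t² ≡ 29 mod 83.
The square roots of 29 mod 83 are 64 and 19. Verify: 64² = 4096 ≡ 29 mod 83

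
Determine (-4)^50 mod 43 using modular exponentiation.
Using Fermat: (-4)^{42} ≡ 1 mod 43. 50 ≡ 8 mod 42. So (-4)^{50} ≡ (-4)^{8} ≡ 4 mod 43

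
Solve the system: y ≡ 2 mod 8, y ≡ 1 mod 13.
M = 8 × 13 = 104. M₁ = 13, y₁ ≡ 5 mod 8. M₂ = 8, y₂ ≡ 5 mod 13. y = 2×13×5 + 1×8×5 ≡ 66 mod 104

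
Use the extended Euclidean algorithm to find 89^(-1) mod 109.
Extended GCD: 89(49) + 109(-40) = 1. So 89^(-1) ≡ 49 mod 109. Verify: 89 × 49 = 4361 ≡ 1 mod 109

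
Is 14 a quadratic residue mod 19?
By Euler's criterion: 14^{9} ≡ 18 (mod 19). Since this equals -1 (≡ 18), 14 is not a QR.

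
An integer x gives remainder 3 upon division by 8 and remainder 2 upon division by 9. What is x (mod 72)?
M = 8 × 9 = 72. M₁ = 9, y₁ ≡ 1 (mod 8). M₂ = 8, y₂ ≡ 8 (mod 9). x = 3×9×1 + 2×8×8 ≡ 11 (mod 72)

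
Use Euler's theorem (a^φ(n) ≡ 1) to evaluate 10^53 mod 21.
By Euler: 10^{12} ≡ 1 (mod 21) since gcd(10, 21) = 1. 53 = 4×12 + 5. So 10^{53} ≡ 10^{5} ≡ 19 (mod 21)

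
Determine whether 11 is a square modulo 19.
By Euler's criterion: 11^{9} ≡ 1 mod 19. Since this equals 1, 11 is a QR.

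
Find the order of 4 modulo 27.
Powers of 4 mod 27: 4^1≡4, 4^2≡16, 4^3≡10, 4^4≡13, 4^5≡25, 4^6≡19, 4^7≡22, 4^8≡7, 4^9≡1. Order = 9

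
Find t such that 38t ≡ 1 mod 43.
Since 43 is prime, by Fermat 38^(-1) ≡ 38^{41} ≡ 17 mod 43. Verify: 38 × 17 = 646 ≡ 1 mod 43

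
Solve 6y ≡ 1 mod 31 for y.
Since 31 is prime, by Fermat 6^(-1) ≡ 6^{29} ≡ 26 mod 31. Verify: 6 × 26 = 156 ≡ 1 mod 31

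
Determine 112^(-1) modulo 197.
Since 197 is prime, by Fermat 112^(-1) ≡ 112^{195} ≡ 146 (mod 197). Verify: 112 × 146 = 16352 ≡ 1 (mod 197)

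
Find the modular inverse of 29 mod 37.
Since 37 is prime, by Fermat 29^(-1) ≡ 29^{35} ≡ 23 mod 37. Verify: 29 × 23 = 667 ≡ 1 mod 37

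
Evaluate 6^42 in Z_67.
By repeated squaring (mod 67): 6^{1}≡6, 6^{2}≡36, 6^{4}≡23, 6^{8}≡60, 6^{16}≡49, 6^{32}≡56. Then 6^{42} = 6^{32+8+2} ≡ 56 × 60 × 36 ≡ 25 (mod 67)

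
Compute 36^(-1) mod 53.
Since 53 is prime, by Fermat 36^(-1) ≡ 36^{51} ≡ 28 mod 53. Verify: 36 × 28 = 1008 ≡ 1 mod 53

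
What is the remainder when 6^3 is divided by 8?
6^{3} = 216 ≡ 0 (mod 8)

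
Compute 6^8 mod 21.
By repeated squaring (mod 21): 6^{1}≡6, 6^{2}≡15, 6^{4}≡15, 6^{8}≡15. So 6^{8} ≡ 15 (mod 21)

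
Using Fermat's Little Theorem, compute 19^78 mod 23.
By Fermat: 19^{22} ≡ 1 (mod 23). 78 = 3×22 + 12. So 19^{78} ≡ 19^{12} ≡ 4 (mod 23)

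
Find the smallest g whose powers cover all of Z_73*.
g = 5. For each prime q|72: 5^{36}≡72, 5^{24}≡8, none ≡ 1, so ord_73(5) = 72 and 5 is a primitive root.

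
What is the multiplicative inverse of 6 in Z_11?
Since 11 is prime, by Fermat 6^(-1) ≡ 6^{9} ≡ 2 mod 11. Verify: 6 × 2 = 12 ≡ 1 mod 11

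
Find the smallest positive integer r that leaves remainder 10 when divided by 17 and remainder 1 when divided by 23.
M = 17 × 23 = 391. M₁ = 23, y₁ ≡ 3 (mod 17). M₂ = 17, y₂ ≡ 19 (mod 23). r = 10×23×3 + 1×17×19 ≡ 231 (mod 391)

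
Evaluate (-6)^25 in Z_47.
By repeated squaring (mod 47): (-6)^{1}≡41, (-6)^{2}≡36, (-6)^{4}≡27, (-6)^{8}≡24, (-6)^{16}≡12. Then (-6)^{25} = (-6)^{16+8+1} ≡ 12 × 24 × 41 ≡ 11 (mod 47)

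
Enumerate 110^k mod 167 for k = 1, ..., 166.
110^1, 110^2, ..., 110^{166} mod 167: [110, 76, 10, 98, 92, 100, 145, 85, 165, 114, 15, 147, 138, 150, 134, 44, 164, 4, 106, 137, 40, 58, 34, 66, 79, 6, 159, 122, 60, 87, 51, 99, 35, 9, 155, 16, 90, 47, 160, 65, 136, 97, 149, 24, 135, 154, 73, 14, 37, 62, 140, 36, 119, 64, 26, 21, 139, 93, 43, 54, 95, 96, 39, 115, 125, 56, 148, 81, 59, 144, 142, 89, 104, 84, 55, 38, 5, 49, 46, 50, 156, 126, 166, 57, 91, 157, 69, 75, 67, 22, 82, 2, 53, 152, 20, 29, 17, 33, 123, 3, 163, 61, 30, 127, 109, 133, 101, 88, 161, 8, 45, 107, 80, 116, 68, 132, 158, 12, 151, 77, 120, 7, 102, 31, 70, 18, 143, 32, 13, 94, 153, 130, 105, 27, 131, 48, 103, 141, 146, 28, 74, 124, 113, 72, 71, 128, 52, 42, 111, 19, 86, 108, 23, 25, 78, 63, 83, 112, 129, 162, 118, 121, 117, 11, 41, 1]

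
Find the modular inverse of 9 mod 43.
Since 43 is prime, by Fermat 9^(-1) ≡ 9^{41} ≡ 24 (mod 43). Verify: 9 × 24 = 216 ≡ 1 (mod 43)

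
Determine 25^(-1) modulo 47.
Since 47 is prime, by Fermat 25^(-1) ≡ 25^{45} ≡ 32 mod 47. Verify: 25 × 32 = 800 ≡ 1 mod 47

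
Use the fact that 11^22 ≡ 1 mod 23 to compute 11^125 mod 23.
By Fermat: 11^{22} ≡ 1 mod 23. 125 = 5×22 + 15. So 11^{125} ≡ 11^{15} ≡ 10 mod 23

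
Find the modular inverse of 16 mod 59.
Since 59 is prime, by Fermat 16^(-1) ≡ 16^{57} ≡ 48 (mod 59). Verify: 16 × 48 = 768 ≡ 1 (mod 59)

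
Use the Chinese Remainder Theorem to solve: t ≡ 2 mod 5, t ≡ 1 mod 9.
M = 5 × 9 = 45. M₁ = 9, y₁ ≡ 4 mod 5. M₂ = 5, y₂ ≡ 2 mod 9. t = 2×9×4 + 1×5×2 ≡ 37 mod 45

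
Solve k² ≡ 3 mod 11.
The square roots of 3 mod 11 are 5 and 6. Verify: 5² = 25 ≡ 3 mod 11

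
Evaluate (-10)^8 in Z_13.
By repeated squaring (mod 13): (-10)^{1}≡3, (-10)^{2}≡9, (-10)^{4}≡3, (-10)^{8}≡9. So (-10)^{8} ≡ 9 (mod 13)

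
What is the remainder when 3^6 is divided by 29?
By repeated squaring mod 29: 3^{1}≡3, 3^{2}≡9, 3^{4}≡23. Then 3^{6} = 3^{4+2} ≡ 23 × 9 ≡ 4 mod 29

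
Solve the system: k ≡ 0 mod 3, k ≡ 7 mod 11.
M = 3 × 11 = 33. M₁ = 11, y₁ ≡ 2 mod 3. M₂ = 3, y₂ ≡ 4 mod 11. k = 0×11×2 + 7×3×4 ≡ 18 mod 33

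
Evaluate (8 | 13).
(8/13) = 8^{6} mod 13 = -1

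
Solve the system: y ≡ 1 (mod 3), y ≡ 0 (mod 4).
M = 3 × 4 = 12. M₁ = 4, y₁ ≡ 1 (mod 3). M₂ = 3, y₂ ≡ 3 (mod 4). y = 1×4×1 + 0×3×3 ≡ 4 (mod 12)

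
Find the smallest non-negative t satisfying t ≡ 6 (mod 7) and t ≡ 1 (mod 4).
M = 7 × 4 = 28. M₁ = 4, y₁ ≡ 2 (mod 7). M₂ = 7, y₂ ≡ 3 (mod 4). t = 6×4×2 + 1×7×3 ≡ 13 (mod 28)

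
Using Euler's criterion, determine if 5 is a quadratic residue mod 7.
By Euler's criterion: 5^{3} ≡ 6 (mod 7). Since this equals -1 (≡ 6), 5 is not a QR.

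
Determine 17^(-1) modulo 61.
Since 61 is prime, by Fermat 17^(-1) ≡ 17^{59} ≡ 18 mod 61. Verify: 17 × 18 = 306 ≡ 1 mod 61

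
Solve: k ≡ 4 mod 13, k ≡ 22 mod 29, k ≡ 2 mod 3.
M = 13 × 29 × 3 = 1131. M₁ = 87, y₁ ≡ 3 mod 13. M₂ = 39, y₂ ≡ 3 mod 29. M₃ = 377, y₃ ≡ 2 mod 3. k = 4×87×3 + 22×39×3 + 2×377×2 ≡ 602 mod 1131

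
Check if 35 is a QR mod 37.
By Euler's criterion: 35^{18} ≡ 36 mod 37. Since this equals -1 (≡ 36), 35 is not a QR.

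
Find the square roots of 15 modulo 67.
The square roots of 15 mod 67 are 22 and 45. Verify: 22² = 484 ≡ 15 mod 67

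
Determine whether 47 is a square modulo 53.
By Euler's criterion: 47^{26} ≡ 1 mod 53. Since this equals 1, 47 is a QR.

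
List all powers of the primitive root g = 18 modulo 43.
18^1, 18^2, ..., 18^{42} mod 43: [18, 23, 27, 13, 19, 41, 7, 40, 32, 17, 5, 4, 29, 6, 22, 9, 33, 35, 28, 31, 42, 25, 20, 16, 30, 24, 2, 36, 3, 11, 26, 38, 39, 14, 37, 21, 34, 10, 8, 15, 12, 1]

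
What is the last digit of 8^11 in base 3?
Using Fermat: 8^{2} ≡ 1 (mod 3). 11 ≡ 1 (mod 2). So 8^{11} ≡ 8^{1} ≡ 2 (mod 3)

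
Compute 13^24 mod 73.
By repeated squaring (mod 73): 13^{1}≡13, 13^{2}≡23, 13^{4}≡18, 13^{8}≡32, 13^{16}≡2. Then 13^{24} = 13^{16+8} ≡ 2 × 32 ≡ 64 (mod 73)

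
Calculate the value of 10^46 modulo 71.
By repeated squaring mod 71: 10^{1}≡10, 10^{2}≡29, 10^{4}≡60, 10^{8}≡50, 10^{16}≡15, 10^{32}≡12. Then 10^{46} = 10^{32+8+4+2} ≡ 12 × 50 × 60 × 29 ≡ 16 mod 71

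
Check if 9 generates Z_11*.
9^{5} ≡ 1 mod 11 and 5 < 10, so ord_11(9) = 5 ≠ 10 and 9 is not a primitive root.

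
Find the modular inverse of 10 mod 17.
Since 17 is prime, by Fermat 10^(-1) ≡ 10^{15} ≡ 12 mod 17. Verify: 10 × 12 = 120 ≡ 1 mod 17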